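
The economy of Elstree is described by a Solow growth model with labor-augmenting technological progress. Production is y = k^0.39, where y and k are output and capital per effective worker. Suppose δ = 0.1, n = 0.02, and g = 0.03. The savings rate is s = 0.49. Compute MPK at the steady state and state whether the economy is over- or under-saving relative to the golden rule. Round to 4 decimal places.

over-saving; MPK ≈ 0.1194

Break-even investment rate: n + g + δ = 0.02 + 0.03 + 0.1 = 0.15.
Steady-state k*: s·k^0.39 = 0.15·k gives k* = (0.49/0.15)^(1/0.61) ≈ 6.9630.
MPK = 0.39·6.9630^(-0.61) ≈ 0.1194.
MPK < n+g+δ = 0.15, so the economy is dynamically inefficient (over-saving).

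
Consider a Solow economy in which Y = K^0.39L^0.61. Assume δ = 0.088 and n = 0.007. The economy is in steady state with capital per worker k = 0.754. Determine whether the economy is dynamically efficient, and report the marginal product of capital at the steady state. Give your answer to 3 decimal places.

Capital per worker breaks even when investment replaces (n + δ)·k; here n + δ = 0.095.
MPK = 0.39·k^(0.39−1) = 0.39·0.754^(-0.61) ≈ 0.4633.
MPK > 0.095, so the economy is dynamically efficient (under-saving).

dynamically efficient; MPK ≈ 0.463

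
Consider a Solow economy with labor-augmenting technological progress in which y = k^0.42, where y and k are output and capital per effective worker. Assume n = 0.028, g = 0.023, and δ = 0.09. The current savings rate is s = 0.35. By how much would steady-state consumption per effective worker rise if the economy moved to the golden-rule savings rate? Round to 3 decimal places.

Capital per effective worker breaks even when investment replaces (n + g + δ)·k; here n + g + δ = 0.141.
Current steady state (s = 0.35): k* = (0.35/0.141)^(1/0.58) ≈ 4.7948, y* = 4.7948^0.42 ≈ 1.9316, c* = (1−0.35)·1.9316 ≈ 1.2556.
Golden rule sets MPK = n+g+δ: 0.42·k^(0.42−1) = 0.141, so k_gold = (0.42/0.141)^(1/0.58) ≈ 6.5659.
y_gold = 6.5659^0.42 ≈ 2.2043, c_gold = y_gold − 0.141·k_gold ≈ 1.2785.
Gain: Δc = 1.2785 − 1.2556 ≈ 0.0229.

Δc ≈ 0.023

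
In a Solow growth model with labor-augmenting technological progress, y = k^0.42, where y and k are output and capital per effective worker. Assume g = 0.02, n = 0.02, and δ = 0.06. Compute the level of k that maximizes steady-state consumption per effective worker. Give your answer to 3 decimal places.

k_gold ≈ 11.873

Break-even investment rate: n + g + δ = 0.02 + 0.02 + 0.06 = 0.1.
Maximizing c = f(k) − (n+g+δ)·k gives f'(k) = n+g+δ, i.e. 0.42·k^(0.42−1) = 0.1, so k_gold = (0.42/0.1)^(1/0.58) ≈ 11.8732.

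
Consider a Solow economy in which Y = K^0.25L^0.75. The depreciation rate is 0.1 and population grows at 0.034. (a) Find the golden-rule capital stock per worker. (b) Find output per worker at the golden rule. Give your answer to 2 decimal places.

(a) k_gold ≈ 2.30; (b) y_gold ≈ 1.23

n + δ = 0.034 + 0.1 = 0.134.
Setting f'(k) = n+δ gives 0.25·k^(0.25−1) = 0.134, hence k_gold = (0.25/0.134)^(1/0.75) ≈ 2.2967.
y_gold = 2.2967^0.25 ≈ 1.2311.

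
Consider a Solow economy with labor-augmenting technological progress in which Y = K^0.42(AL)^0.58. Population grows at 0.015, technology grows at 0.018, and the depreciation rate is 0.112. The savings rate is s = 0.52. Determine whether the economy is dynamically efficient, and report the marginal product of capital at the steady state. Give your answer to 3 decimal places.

dynamically inefficient; MPK ≈ 0.117

Break-even investment rate: n + g + δ = 0.015 + 0.018 + 0.112 = 0.145.
Steady-state k*: s·k^0.42 = 0.145·k gives k* = (0.52/0.145)^(1/0.58) ≈ 9.0421.
MPK = 0.42·9.0421^(-0.58) ≈ 0.1171.
MPK < n+g+δ = 0.145, so the economy is dynamically inefficient (over-saving).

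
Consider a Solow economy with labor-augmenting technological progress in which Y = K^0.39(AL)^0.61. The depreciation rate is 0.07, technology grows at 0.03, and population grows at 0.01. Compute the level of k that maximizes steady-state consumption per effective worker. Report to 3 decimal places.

The effective depreciation rate is n + g + δ = 0.01 + 0.03 + 0.07 = 0.11.
At the golden rule the marginal product of capital equals n+g+δ: 0.39·k^(0.39−1) = 0.11. Solving, k_gold = (0.39/0.11)^(1/0.61) ≈ 7.9635.

k_gold ≈ 7.963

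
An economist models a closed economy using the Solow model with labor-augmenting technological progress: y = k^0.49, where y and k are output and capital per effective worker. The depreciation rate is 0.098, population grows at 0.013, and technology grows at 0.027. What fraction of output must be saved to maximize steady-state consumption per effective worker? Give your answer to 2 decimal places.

The effective depreciation rate is n + g + δ = 0.013 + 0.027 + 0.098 = 0.138.
At the golden rule MPK = n+g+δ, and in any Cobb-Douglas steady state s = (n+g+δ)·k/y = MPK·k/y = capital's share 0.49.

s_gold = 0.49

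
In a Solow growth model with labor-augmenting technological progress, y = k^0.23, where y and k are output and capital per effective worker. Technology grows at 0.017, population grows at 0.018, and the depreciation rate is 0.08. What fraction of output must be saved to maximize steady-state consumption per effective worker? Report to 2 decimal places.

s_gold = 0.23

n + g + δ = 0.018 + 0.017 + 0.08 = 0.115.
At the golden rule MPK = n+g+δ, and in any Cobb-Douglas steady state s = (n+g+δ)·k/y = MPK·k/y = capital's share 0.23.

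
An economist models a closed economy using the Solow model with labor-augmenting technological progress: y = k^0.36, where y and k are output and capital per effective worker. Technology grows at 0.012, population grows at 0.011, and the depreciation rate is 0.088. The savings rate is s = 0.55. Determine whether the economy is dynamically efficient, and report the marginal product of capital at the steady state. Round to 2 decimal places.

Break-even investment rate: n + g + δ = 0.011 + 0.012 + 0.088 = 0.111.
Steady-state k*: s·k^0.36 = 0.111·k gives k* = (0.55/0.111)^(1/0.64) ≈ 12.1899.
MPK = 0.36·12.1899^(-0.64) ≈ 0.0727.
MPK < n+g+δ = 0.111, so the economy is dynamically inefficient (over-saving).

dynamically inefficient; MPK ≈ 0.07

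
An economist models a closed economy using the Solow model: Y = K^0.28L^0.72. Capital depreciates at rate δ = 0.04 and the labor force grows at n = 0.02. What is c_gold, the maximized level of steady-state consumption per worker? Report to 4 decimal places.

c_gold ≈ 1.3107

The effective depreciation rate is n + δ = 0.02 + 0.04 = 0.06.
Maximizing c = f(k) − (n+δ)·k gives f'(k) = n+δ, i.e. 0.28·k^(0.28−1) = 0.06, so k_gold = (0.28/0.06)^(1/0.72) ≈ 8.4952.
y_gold = 8.4952^0.28 ≈ 1.8204.
c_gold = y_gold − (n+δ)·k_gold = 1.8204 − 0.06·8.4952 ≈ 1.3107.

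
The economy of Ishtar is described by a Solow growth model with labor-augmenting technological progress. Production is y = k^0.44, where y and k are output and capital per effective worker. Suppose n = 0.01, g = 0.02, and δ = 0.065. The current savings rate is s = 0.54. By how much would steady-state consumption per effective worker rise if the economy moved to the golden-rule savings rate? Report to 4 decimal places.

Break-even investment rate: n + g + δ = 0.01 + 0.02 + 0.065 = 0.095.
Current steady state (s = 0.54): k* = (0.54/0.095)^(1/0.56) ≈ 22.2651, y* = 22.2651^0.44 ≈ 3.9170, c* = (1−0.54)·3.9170 ≈ 1.8018.
At the golden rule the marginal product of capital equals n+g+δ: 0.44·k^(0.44−1) = 0.095. Solving, k_gold = (0.44/0.095)^(1/0.56) ≈ 15.4455.
y_gold = 15.4455^0.44 ≈ 3.3348, c_gold = y_gold − 0.095·k_gold ≈ 1.8675.
Gain: Δc = 1.8675 − 1.8018 ≈ 0.0657.

Δc ≈ 0.0657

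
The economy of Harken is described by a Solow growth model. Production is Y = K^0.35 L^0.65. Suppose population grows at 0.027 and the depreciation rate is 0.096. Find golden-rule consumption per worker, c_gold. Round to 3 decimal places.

c_gold ≈ 1.141

Break-even investment rate: n + δ = 0.027 + 0.096 = 0.123.
Maximizing c = f(k) − (n+δ)·k gives f'(k) = n+δ, i.e. 0.35·k^(0.35−1) = 0.123, so k_gold = (0.35/0.123)^(1/0.65) ≈ 4.9970.
y_gold = 4.9970^0.35 ≈ 1.7561.
c_gold = y_gold − (n+δ)·k_gold = 1.7561 − 0.123·4.9970 ≈ 1.1415.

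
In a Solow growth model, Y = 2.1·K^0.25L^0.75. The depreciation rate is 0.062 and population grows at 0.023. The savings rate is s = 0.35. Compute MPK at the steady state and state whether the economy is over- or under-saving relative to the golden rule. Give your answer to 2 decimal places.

over-saving; MPK ≈ 0.06

n + δ = 0.023 + 0.062 = 0.085.
Steady-state k*: s·A·k^0.25 = 0.085·k gives k* = (0.35·2.1/0.085)^(1/0.75) ≈ 17.7483.
MPK = 0.25·2.1·17.7483^(-0.75) ≈ 0.0607.
MPK < n+δ = 0.085, so the economy is dynamically inefficient (over-saving).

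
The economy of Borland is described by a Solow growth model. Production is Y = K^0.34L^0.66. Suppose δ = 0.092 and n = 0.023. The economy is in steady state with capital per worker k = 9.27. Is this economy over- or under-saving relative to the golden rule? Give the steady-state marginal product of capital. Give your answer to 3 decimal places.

Capital per worker breaks even when investment replaces (n + δ)·k; here n + δ = 0.115.
MPK = 0.34·k^(0.34−1) = 0.34·9.27^(-0.66) ≈ 0.0782.
MPK < 0.115, so the economy is dynamically inefficient (over-saving).

over-saving; MPK ≈ 0.078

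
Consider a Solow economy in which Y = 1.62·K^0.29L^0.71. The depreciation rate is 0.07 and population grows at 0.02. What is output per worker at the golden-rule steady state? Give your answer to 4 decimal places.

n + δ = 0.02 + 0.07 = 0.09.
Setting f'(k) = n+δ gives 0.29·1.62·k^(0.29−1) = 0.09, hence k_gold = (0.29·1.62/0.09)^(1/0.71) ≈ 10.2519.
Output: y_gold = 1.62·k_gold^0.29 = 1.62·10.2519^0.29 ≈ 3.1816.

y_gold ≈ 3.1816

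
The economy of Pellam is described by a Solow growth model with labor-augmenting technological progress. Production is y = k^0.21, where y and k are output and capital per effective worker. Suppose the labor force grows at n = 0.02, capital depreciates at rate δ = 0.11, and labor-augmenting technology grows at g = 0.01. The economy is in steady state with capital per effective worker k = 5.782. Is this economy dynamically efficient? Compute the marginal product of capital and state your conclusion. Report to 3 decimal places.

dynamically inefficient; MPK ≈ 0.053

The effective depreciation rate is n + g + δ = 0.02 + 0.01 + 0.11 = 0.14.
MPK = 0.21·k^(0.21−1) = 0.21·5.782^(-0.79) ≈ 0.0525.
MPK < 0.14, so the economy is dynamically inefficient (over-saving).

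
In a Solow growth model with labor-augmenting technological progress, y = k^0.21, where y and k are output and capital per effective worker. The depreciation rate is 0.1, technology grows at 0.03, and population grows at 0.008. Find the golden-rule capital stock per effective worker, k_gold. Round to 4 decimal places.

k_gold ≈ 1.7014

Capital per effective worker breaks even when investment replaces (n + g + δ)·k; here n + g + δ = 0.138.
Maximizing c = f(k) − (n+g+δ)·k gives f'(k) = n+g+δ, i.e. 0.21·k^(0.21−1) = 0.138, so k_gold = (0.21/0.138)^(1/0.79) ≈ 1.7014.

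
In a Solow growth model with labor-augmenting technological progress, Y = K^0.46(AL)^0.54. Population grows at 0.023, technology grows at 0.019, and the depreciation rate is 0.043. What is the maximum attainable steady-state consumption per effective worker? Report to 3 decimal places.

The effective depreciation rate is n + g + δ = 0.023 + 0.019 + 0.043 = 0.085.
At the golden rule the marginal product of capital equals n+g+δ: 0.46·k^(0.46−1) = 0.085. Solving, k_gold = (0.46/0.085)^(1/0.54) ≈ 22.8053.
y_gold = 22.8053^0.46 ≈ 4.2140.
c_gold = y_gold − (n+g+δ)·k_gold = 4.2140 − 0.085·22.8053 ≈ 2.2756.

c_gold ≈ 2.276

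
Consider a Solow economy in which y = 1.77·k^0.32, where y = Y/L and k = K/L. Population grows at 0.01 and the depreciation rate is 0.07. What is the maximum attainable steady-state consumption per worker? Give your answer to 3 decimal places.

c_gold ≈ 3.023

Break-even investment rate: n + δ = 0.01 + 0.07 = 0.08.
Golden rule sets MPK = n+δ: 0.32·1.77·k^(0.32−1) = 0.08, so k_gold = (0.32·1.77/0.08)^(1/0.68) ≈ 17.7848.
y_gold = 1.77·17.7848^0.32 ≈ 4.4462.
c_gold = y_gold − (n+δ)·k_gold = 4.4462 − 0.08·17.7848 ≈ 3.0234.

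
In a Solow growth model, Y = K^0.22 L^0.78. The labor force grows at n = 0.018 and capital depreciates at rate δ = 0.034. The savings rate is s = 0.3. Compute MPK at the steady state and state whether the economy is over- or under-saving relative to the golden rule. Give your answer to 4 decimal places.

over-saving; MPK ≈ 0.0381

The effective depreciation rate is n + δ = 0.018 + 0.034 = 0.052.
Steady-state k*: s·k^0.22 = 0.052·k gives k* = (0.3/0.052)^(1/0.78) ≈ 9.4578.
MPK = 0.22·9.4578^(-0.78) ≈ 0.0381.
MPK < n+δ = 0.052, so the economy is dynamically inefficient (over-saving).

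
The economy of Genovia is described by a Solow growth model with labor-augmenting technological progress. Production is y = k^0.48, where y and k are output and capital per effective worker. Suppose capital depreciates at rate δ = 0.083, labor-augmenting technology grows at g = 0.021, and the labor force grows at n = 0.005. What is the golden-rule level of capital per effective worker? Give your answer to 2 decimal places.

k_gold ≈ 17.30

Capital per effective worker breaks even when investment replaces (n + g + δ)·k; here n + g + δ = 0.109.
At the golden rule the marginal product of capital equals n+g+δ: 0.48·k^(0.48−1) = 0.109. Solving, k_gold = (0.48/0.109)^(1/0.52) ≈ 17.3024.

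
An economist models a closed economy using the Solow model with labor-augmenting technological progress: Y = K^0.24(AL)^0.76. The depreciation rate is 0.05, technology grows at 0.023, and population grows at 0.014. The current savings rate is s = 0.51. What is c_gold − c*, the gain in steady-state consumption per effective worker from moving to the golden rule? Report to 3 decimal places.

Capital per effective worker breaks even when investment replaces (n + g + δ)·k; here n + g + δ = 0.087.
Current steady state (s = 0.51): k* = (0.51/0.087)^(1/0.76) ≈ 10.2469, y* = 10.2469^0.24 ≈ 1.7480, c* = (1−0.51)·1.7480 ≈ 0.8565.
Maximizing c = f(k) − (n+g+δ)·k gives f'(k) = n+g+δ, i.e. 0.24·k^(0.24−1) = 0.087, so k_gold = (0.24/0.087)^(1/0.76) ≈ 3.8007.
y_gold = 3.8007^0.24 ≈ 1.3777, c_gold = y_gold − 0.087·k_gold ≈ 1.0471.
Gain: Δc = 1.0471 − 0.8565 ≈ 0.1906.

Δc ≈ 0.191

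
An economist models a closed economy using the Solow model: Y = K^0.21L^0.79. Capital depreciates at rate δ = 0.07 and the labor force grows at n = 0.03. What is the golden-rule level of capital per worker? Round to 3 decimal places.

k_gold ≈ 2.558

Break-even investment rate: n + δ = 0.03 + 0.07 = 0.1.
Setting f'(k) = n+δ gives 0.21·k^(0.21−1) = 0.1, hence k_gold = (0.21/0.1)^(1/0.79) ≈ 2.5578.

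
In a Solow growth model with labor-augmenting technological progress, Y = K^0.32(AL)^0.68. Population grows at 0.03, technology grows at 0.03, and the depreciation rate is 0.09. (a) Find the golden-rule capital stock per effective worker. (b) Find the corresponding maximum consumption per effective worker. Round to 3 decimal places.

Capital per effective worker breaks even when investment replaces (n + g + δ)·k; here n + g + δ = 0.15.
Setting f'(k) = n+g+δ gives 0.32·k^(0.32−1) = 0.15, hence k_gold = (0.32/0.15)^(1/0.68) ≈ 3.0473.
y_gold = 3.0473^0.32 ≈ 1.4284; c_gold = y_gold − 0.15·k_gold ≈ 0.9713.

(a) k_gold ≈ 3.047; (b) c_gold ≈ 0.971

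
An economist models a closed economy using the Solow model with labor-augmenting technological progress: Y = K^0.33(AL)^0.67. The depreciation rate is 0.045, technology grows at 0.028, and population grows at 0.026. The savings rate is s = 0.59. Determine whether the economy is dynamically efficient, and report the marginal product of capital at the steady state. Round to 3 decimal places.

Capital per effective worker breaks even when investment replaces (n + g + δ)·k; here n + g + δ = 0.099.
Steady-state k*: s·k^0.33 = 0.099·k gives k* = (0.59/0.099)^(1/0.67) ≈ 14.3562.
MPK = 0.33·14.3562^(-0.67) ≈ 0.0554.
MPK < n+g+δ = 0.099, so the economy is dynamically inefficient (over-saving).

dynamically inefficient; MPK ≈ 0.055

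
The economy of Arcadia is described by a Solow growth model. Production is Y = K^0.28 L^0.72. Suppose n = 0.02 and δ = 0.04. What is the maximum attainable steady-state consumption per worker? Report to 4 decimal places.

c_gold ≈ 1.3107

Break-even investment rate: n + δ = 0.02 + 0.04 = 0.06.
Maximizing c = f(k) − (n+δ)·k gives f'(k) = n+δ, i.e. 0.28·k^(0.28−1) = 0.06, so k_gold = (0.28/0.06)^(1/0.72) ≈ 8.4952.
y_gold = 8.4952^0.28 ≈ 1.8204.
c_gold = y_gold − (n+δ)·k_gold = 1.8204 − 0.06·8.4952 ≈ 1.3107.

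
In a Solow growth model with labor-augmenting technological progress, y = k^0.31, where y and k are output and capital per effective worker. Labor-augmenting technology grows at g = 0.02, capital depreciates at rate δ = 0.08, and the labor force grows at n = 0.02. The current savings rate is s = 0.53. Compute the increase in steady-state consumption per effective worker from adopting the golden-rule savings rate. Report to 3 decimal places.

The effective depreciation rate is n + g + δ = 0.02 + 0.02 + 0.08 = 0.12.
Current steady state (s = 0.53): k* = (0.53/0.12)^(1/0.69) ≈ 8.6083, y* = 8.6083^0.31 ≈ 1.9491, c* = (1−0.53)·1.9491 ≈ 0.9161.
At the golden rule the marginal product of capital equals n+g+δ: 0.31·k^(0.31−1) = 0.12. Solving, k_gold = (0.31/0.12)^(1/0.69) ≈ 3.9570.
y_gold = 3.9570^0.31 ≈ 1.5317, c_gold = y_gold − 0.12·k_gold ≈ 1.0569.
Gain: Δc = 1.0569 − 0.9161 ≈ 0.1408.

Δc ≈ 0.141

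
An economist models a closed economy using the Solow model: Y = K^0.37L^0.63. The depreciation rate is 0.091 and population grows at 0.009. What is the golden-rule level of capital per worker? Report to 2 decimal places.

Break-even investment rate: n + δ = 0.009 + 0.091 = 0.1.
Golden rule sets MPK = n+δ: 0.37·k^(0.37−1) = 0.1, so k_gold = (0.37/0.1)^(1/0.63) ≈ 7.9782.

k_gold ≈ 7.98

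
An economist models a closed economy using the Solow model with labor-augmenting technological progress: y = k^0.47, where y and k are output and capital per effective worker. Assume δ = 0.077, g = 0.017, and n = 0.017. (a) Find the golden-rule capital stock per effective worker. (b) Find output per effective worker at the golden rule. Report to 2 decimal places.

(a) k_gold ≈ 15.23; (b) y_gold ≈ 3.60

Break-even investment rate: n + g + δ = 0.017 + 0.017 + 0.077 = 0.111.
Setting f'(k) = n+g+δ gives 0.47·k^(0.47−1) = 0.111, hence k_gold = (0.47/0.111)^(1/0.53) ≈ 15.2263.
y_gold = 15.2263^0.47 ≈ 3.5960.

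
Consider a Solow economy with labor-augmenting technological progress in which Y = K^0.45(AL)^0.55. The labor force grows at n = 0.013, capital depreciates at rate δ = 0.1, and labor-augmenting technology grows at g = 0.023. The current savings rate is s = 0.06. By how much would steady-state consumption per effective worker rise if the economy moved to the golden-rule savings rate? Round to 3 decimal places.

Δc ≈ 0.983

n + g + δ = 0.013 + 0.023 + 0.1 = 0.136.
Current steady state (s = 0.06): k* = (0.06/0.136)^(1/0.55) ≈ 0.2259, y* = 0.2259^0.45 ≈ 0.5120, c* = (1−0.06)·0.5120 ≈ 0.4812.
Maximizing c = f(k) − (n+g+δ)·k gives f'(k) = n+g+δ, i.e. 0.45·k^(0.45−1) = 0.136, so k_gold = (0.45/0.136)^(1/0.55) ≈ 8.8077.
y_gold = 8.8077^0.45 ≈ 2.6619, c_gold = y_gold − 0.136·k_gold ≈ 1.4640.
Gain: Δc = 1.4640 − 0.4812 ≈ 0.9828.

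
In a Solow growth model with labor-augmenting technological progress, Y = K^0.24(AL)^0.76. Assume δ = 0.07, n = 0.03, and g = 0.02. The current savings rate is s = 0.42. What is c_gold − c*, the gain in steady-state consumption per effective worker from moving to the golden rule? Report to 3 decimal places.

The effective depreciation rate is n + g + δ = 0.03 + 0.02 + 0.07 = 0.12.
Current steady state (s = 0.42): k* = (0.42/0.12)^(1/0.76) ≈ 5.1985, y* = 5.1985^0.24 ≈ 1.4853, c* = (1−0.42)·1.4853 ≈ 0.8615.
At the golden rule the marginal product of capital equals n+g+δ: 0.24·k^(0.24−1) = 0.12. Solving, k_gold = (0.24/0.12)^(1/0.76) ≈ 2.4894.
y_gold = 2.4894^0.24 ≈ 1.2447, c_gold = y_gold − 0.12·k_gold ≈ 0.9460.
Gain: Δc = 0.9460 − 0.8615 ≈ 0.0845.

Δc ≈ 0.084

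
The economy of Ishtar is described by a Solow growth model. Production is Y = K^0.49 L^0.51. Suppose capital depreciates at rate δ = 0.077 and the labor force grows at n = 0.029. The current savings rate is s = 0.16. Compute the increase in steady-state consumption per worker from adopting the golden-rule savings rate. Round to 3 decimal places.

Δc ≈ 0.973

The effective depreciation rate is n + δ = 0.029 + 0.077 = 0.106.
Current steady state (s = 0.16): k* = (0.16/0.106)^(1/0.51) ≈ 2.2419, y* = 2.2419^0.49 ≈ 1.4853, c* = (1−0.16)·1.4853 ≈ 1.2476.
Maximizing c = f(k) − (n+δ)·k gives f'(k) = n+δ, i.e. 0.49·k^(0.49−1) = 0.106, so k_gold = (0.49/0.106)^(1/0.51) ≈ 20.1236.
y_gold = 20.1236^0.49 ≈ 4.3533, c_gold = y_gold − 0.106·k_gold ≈ 2.2202.
Gain: Δc = 2.2202 − 1.2476 ≈ 0.9726.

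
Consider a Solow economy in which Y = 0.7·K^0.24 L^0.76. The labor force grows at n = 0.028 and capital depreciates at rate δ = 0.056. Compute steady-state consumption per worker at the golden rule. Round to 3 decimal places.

c_gold ≈ 0.662

Capital per worker breaks even when investment replaces (n + δ)·k; here n + δ = 0.084.
Golden rule sets MPK = n+δ: 0.24·0.7·k^(0.24−1) = 0.084, so k_gold = (0.24·0.7/0.084)^(1/0.76) ≈ 2.4894.
y_gold = 0.7·2.4894^0.24 ≈ 0.8713.
c_gold = y_gold − (n+δ)·k_gold = 0.8713 − 0.084·2.4894 ≈ 0.6622.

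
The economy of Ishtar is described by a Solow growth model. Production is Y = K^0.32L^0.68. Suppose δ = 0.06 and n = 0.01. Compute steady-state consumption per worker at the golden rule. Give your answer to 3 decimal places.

c_gold ≈ 1.390

n + δ = 0.01 + 0.06 = 0.07.
At the golden rule the marginal product of capital equals n+δ: 0.32·k^(0.32−1) = 0.07. Solving, k_gold = (0.32/0.07)^(1/0.68) ≈ 9.3468.
y_gold = 9.3468^0.32 ≈ 2.0446.
c_gold = y_gold − (n+δ)·k_gold = 2.0446 − 0.07·9.3468 ≈ 1.3903.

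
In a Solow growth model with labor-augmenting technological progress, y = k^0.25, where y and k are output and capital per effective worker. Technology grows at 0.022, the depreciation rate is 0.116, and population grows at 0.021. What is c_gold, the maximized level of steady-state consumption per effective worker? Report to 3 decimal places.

Break-even investment rate: n + g + δ = 0.021 + 0.022 + 0.116 = 0.159.
At the golden rule the marginal product of capital equals n+g+δ: 0.25·k^(0.25−1) = 0.159. Solving, k_gold = (0.25/0.159)^(1/0.75) ≈ 1.8283.
y_gold = 1.8283^0.25 ≈ 1.1628.
c_gold = y_gold − (n+g+δ)·k_gold = 1.1628 − 0.159·1.8283 ≈ 0.8721.

c_gold ≈ 0.872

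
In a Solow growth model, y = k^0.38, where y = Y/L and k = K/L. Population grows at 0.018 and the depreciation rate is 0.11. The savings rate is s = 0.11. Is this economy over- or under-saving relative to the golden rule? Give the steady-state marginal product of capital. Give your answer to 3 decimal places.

n + δ = 0.018 + 0.11 = 0.128.
Steady-state k*: s·k^0.38 = 0.128·k gives k* = (0.11/0.128)^(1/0.62) ≈ 0.7831.
MPK = 0.38·0.7831^(-0.62) ≈ 0.4422.
MPK > n+δ = 0.128, so the economy is dynamically efficient (under-saving).

under-saving; MPK ≈ 0.442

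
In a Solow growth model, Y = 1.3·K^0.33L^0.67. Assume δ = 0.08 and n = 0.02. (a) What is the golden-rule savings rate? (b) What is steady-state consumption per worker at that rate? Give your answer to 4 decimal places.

(a) s_gold = 0.3300; (b) c_gold ≈ 1.7845

Break-even investment rate: n + δ = 0.02 + 0.08 = 0.1.
For Cobb-Douglas, s_gold equals capital's share: s_gold = 0.33.
Setting f'(k) = n+δ gives 0.33·1.3·k^(0.33−1) = 0.1, hence k_gold = (0.33·1.3/0.1)^(1/0.67) ≈ 8.7895.
y_gold = 1.3·8.7895^0.33 ≈ 2.6635; c_gold = (1−0.33)·y_gold ≈ 1.7845.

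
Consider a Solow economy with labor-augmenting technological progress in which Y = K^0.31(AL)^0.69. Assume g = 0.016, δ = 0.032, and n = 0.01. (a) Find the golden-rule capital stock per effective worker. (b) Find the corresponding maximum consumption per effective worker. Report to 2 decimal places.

(a) k_gold ≈ 11.35; (b) c_gold ≈ 1.47

n + g + δ = 0.01 + 0.016 + 0.032 = 0.058.
Golden rule sets MPK = n+g+δ: 0.31·k^(0.31−1) = 0.058, so k_gold = (0.31/0.058)^(1/0.69) ≈ 11.3495.
y_gold = 11.3495^0.31 ≈ 2.1235; c_gold = y_gold − 0.058·k_gold ≈ 1.4652.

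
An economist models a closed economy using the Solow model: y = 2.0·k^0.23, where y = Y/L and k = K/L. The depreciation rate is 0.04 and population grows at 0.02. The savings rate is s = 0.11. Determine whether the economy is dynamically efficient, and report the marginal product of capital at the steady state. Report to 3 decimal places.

dynamically efficient; MPK ≈ 0.125

Capital per worker breaks even when investment replaces (n + δ)·k; here n + δ = 0.06.
Steady-state k*: s·A·k^0.23 = 0.06·k gives k* = (0.11·2.0/0.06)^(1/0.77) ≈ 5.4053.
MPK = 0.23·2.0·5.4053^(-0.77) ≈ 0.1255.
MPK > n+δ = 0.06, so the economy is dynamically efficient (under-saving).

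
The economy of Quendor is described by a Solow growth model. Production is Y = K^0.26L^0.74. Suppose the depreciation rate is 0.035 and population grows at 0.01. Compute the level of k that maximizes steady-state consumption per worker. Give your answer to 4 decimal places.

k_gold ≈ 10.7006

The effective depreciation rate is n + δ = 0.01 + 0.035 = 0.045.
Golden rule sets MPK = n+δ: 0.26·k^(0.26−1) = 0.045, so k_gold = (0.26/0.045)^(1/0.74) ≈ 10.7006.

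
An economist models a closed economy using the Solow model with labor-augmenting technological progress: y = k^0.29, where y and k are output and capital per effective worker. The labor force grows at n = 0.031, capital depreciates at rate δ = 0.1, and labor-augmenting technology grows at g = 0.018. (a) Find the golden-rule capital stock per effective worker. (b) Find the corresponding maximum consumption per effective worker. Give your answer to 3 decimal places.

The effective depreciation rate is n + g + δ = 0.031 + 0.018 + 0.1 = 0.149.
Setting f'(k) = n+g+δ gives 0.29·k^(0.29−1) = 0.149, hence k_gold = (0.29/0.149)^(1/0.71) ≈ 2.5547.
y_gold = 2.5547^0.29 ≈ 1.3126; c_gold = y_gold − 0.149·k_gold ≈ 0.9319.

(a) k_gold ≈ 2.555; (b) c_gold ≈ 0.932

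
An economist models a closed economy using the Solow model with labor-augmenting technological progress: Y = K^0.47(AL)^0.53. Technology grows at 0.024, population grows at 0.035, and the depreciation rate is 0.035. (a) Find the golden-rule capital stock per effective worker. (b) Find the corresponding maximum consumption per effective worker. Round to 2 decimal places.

Capital per effective worker breaks even when investment replaces (n + g + δ)·k; here n + g + δ = 0.094.
Setting f'(k) = n+g+δ gives 0.47·k^(0.47−1) = 0.094, hence k_gold = (0.47/0.094)^(1/0.53) ≈ 20.8359.
y_gold = 20.8359^0.47 ≈ 4.1672; c_gold = y_gold − 0.094·k_gold ≈ 2.2086.

(a) k_gold ≈ 20.84; (b) c_gold ≈ 2.21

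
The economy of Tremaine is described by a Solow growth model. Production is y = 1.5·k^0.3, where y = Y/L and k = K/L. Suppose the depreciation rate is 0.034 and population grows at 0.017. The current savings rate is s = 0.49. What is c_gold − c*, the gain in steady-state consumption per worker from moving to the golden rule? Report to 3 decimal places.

Δc ≈ 0.269

n + δ = 0.017 + 0.034 = 0.051.
Current steady state (s = 0.49): k* = (0.49·1.5/0.051)^(1/0.7) ≈ 45.2179, y* = 1.5·45.2179^0.3 ≈ 4.7064, c* = (1−0.49)·4.7064 ≈ 2.4002.
Setting f'(k) = n+δ gives 0.3·1.5·k^(0.3−1) = 0.051, hence k_gold = (0.3·1.5/0.051)^(1/0.7) ≈ 22.4346.
y_gold = 1.5·22.4346^0.3 ≈ 3.8139, c_gold = y_gold − 0.051·k_gold ≈ 2.6697.
Gain: Δc = 2.6697 − 2.4002 ≈ 0.2695.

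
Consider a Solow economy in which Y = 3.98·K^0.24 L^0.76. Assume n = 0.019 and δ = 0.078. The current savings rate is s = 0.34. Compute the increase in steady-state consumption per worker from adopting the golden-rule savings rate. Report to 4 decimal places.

The effective depreciation rate is n + δ = 0.019 + 0.078 = 0.097.
Current steady state (s = 0.34): k* = (0.34·3.98/0.097)^(1/0.76) ≈ 32.0656, y* = 3.98·32.0656^0.24 ≈ 9.1481, c* = (1−0.34)·9.1481 ≈ 6.0378.
At the golden rule the marginal product of capital equals n+δ: 0.24·3.98·k^(0.24−1) = 0.097. Solving, k_gold = (0.24·3.98/0.097)^(1/0.76) ≈ 20.2770.
y_gold = 3.98·20.2770^0.24 ≈ 8.1953, c_gold = y_gold − 0.097·k_gold ≈ 6.2284.
Gain: Δc = 6.2284 − 6.0378 ≈ 0.1906.

Δc ≈ 0.1906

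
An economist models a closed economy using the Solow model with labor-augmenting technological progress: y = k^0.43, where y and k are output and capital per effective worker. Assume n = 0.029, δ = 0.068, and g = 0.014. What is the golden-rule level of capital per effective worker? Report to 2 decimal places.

Break-even investment rate: n + g + δ = 0.029 + 0.014 + 0.068 = 0.111.
At the golden rule the marginal product of capital equals n+g+δ: 0.43·k^(0.43−1) = 0.111. Solving, k_gold = (0.43/0.111)^(1/0.57) ≈ 10.7605.

k_gold ≈ 10.76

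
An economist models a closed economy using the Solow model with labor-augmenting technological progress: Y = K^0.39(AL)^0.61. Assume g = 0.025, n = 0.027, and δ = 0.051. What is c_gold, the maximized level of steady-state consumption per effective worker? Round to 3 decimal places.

Capital per effective worker breaks even when investment replaces (n + g + δ)·k; here n + g + δ = 0.103.
Golden rule sets MPK = n+g+δ: 0.39·k^(0.39−1) = 0.103, so k_gold = (0.39/0.103)^(1/0.61) ≈ 8.8698.
y_gold = 8.8698^0.39 ≈ 2.3425.
c_gold = y_gold − (n+g+δ)·k_gold = 2.3425 − 0.103·8.8698 ≈ 1.4289.

c_gold ≈ 1.429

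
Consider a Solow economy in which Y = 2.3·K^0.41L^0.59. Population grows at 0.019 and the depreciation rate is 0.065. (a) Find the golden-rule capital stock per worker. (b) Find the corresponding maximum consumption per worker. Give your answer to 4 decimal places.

(a) k_gold ≈ 60.2636; (b) c_gold ≈ 7.2845

The effective depreciation rate is n + δ = 0.019 + 0.065 = 0.084.
Setting f'(k) = n+δ gives 0.41·2.3·k^(0.41−1) = 0.084, hence k_gold = (0.41·2.3/0.084)^(1/0.59) ≈ 60.2636.
y_gold = 2.3·60.2636^0.41 ≈ 12.3467; c_gold = y_gold − 0.084·k_gold ≈ 7.2845.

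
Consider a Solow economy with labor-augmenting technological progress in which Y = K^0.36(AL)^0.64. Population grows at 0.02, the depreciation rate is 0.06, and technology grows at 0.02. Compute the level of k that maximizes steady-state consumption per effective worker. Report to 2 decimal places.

k_gold ≈ 7.40

Capital per effective worker breaks even when investment replaces (n + g + δ)·k; here n + g + δ = 0.1.
Setting f'(k) = n+g+δ gives 0.36·k^(0.36−1) = 0.1, hence k_gold = (0.36/0.1)^(1/0.64) ≈ 7.3998.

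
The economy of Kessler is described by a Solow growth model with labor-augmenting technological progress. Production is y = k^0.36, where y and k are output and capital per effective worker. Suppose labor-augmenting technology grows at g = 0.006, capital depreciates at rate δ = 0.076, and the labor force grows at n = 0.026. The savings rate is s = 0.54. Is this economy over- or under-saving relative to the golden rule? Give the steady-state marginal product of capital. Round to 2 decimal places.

over-saving; MPK ≈ 0.07

n + g + δ = 0.026 + 0.006 + 0.076 = 0.108.
Steady-state k*: s·k^0.36 = 0.108·k gives k* = (0.54/0.108)^(1/0.64) ≈ 12.3635.
MPK = 0.36·12.3635^(-0.64) ≈ 0.0720.
MPK < n+g+δ = 0.108, so the economy is dynamically inefficient (over-saving).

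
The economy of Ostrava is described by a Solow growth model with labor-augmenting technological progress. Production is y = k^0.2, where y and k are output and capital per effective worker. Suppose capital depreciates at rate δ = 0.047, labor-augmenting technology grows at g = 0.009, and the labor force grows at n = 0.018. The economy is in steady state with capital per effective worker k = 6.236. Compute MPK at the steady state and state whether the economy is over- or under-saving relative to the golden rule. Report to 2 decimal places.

over-saving; MPK ≈ 0.05

The effective depreciation rate is n + g + δ = 0.018 + 0.009 + 0.047 = 0.074.
MPK = 0.2·k^(0.2−1) = 0.2·6.236^(-0.8) ≈ 0.0462.
MPK < 0.074, so the economy is dynamically inefficient (over-saving).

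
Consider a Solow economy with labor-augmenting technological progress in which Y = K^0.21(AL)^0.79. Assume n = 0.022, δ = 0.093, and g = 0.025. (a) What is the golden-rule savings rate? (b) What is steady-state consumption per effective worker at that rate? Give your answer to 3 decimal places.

n + g + δ = 0.022 + 0.025 + 0.093 = 0.14.
For Cobb-Douglas, s_gold equals capital's share: s_gold = 0.21.
At the golden rule the marginal product of capital equals n+g+δ: 0.21·k^(0.21−1) = 0.14. Solving, k_gold = (0.21/0.14)^(1/0.79) ≈ 1.6707.
y_gold = 1.6707^0.21 ≈ 1.1138; c_gold = (1−0.21)·y_gold ≈ 0.8799.

(a) s_gold = 0.210; (b) c_gold ≈ 0.880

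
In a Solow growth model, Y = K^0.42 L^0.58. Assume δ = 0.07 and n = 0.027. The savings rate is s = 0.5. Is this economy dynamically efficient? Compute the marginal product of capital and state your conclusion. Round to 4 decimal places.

The effective depreciation rate is n + δ = 0.027 + 0.07 = 0.097.
Steady-state k*: s·k^0.42 = 0.097·k gives k* = (0.5/0.097)^(1/0.58) ≈ 16.9016.
MPK = 0.42·16.9016^(-0.58) ≈ 0.0815.
MPK < n+δ = 0.097, so the economy is dynamically inefficient (over-saving).

dynamically inefficient; MPK ≈ 0.0815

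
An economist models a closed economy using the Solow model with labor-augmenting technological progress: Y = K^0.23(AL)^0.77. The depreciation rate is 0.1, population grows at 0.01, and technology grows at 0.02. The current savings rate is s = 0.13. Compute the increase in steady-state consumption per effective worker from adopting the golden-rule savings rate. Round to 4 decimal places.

Δc ≈ 0.0431

n + g + δ = 0.01 + 0.02 + 0.1 = 0.13.
Current steady state (s = 0.13): k* = (0.13/0.13)^(1/0.77) ≈ 1.0000, y* = 1.0000^0.23 ≈ 1.0000, c* = (1−0.13)·1.0000 ≈ 0.8700.
At the golden rule the marginal product of capital equals n+g+δ: 0.23·k^(0.23−1) = 0.13. Solving, k_gold = (0.23/0.13)^(1/0.77) ≈ 2.0980.
y_gold = 2.0980^0.23 ≈ 1.1858, c_gold = y_gold − 0.13·k_gold ≈ 0.9131.
Gain: Δc = 0.9131 − 0.8700 ≈ 0.0431.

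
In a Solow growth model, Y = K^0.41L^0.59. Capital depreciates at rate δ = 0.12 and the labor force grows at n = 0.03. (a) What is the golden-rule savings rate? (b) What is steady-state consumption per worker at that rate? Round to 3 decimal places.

Break-even investment rate: n + δ = 0.03 + 0.12 = 0.15.
For Cobb-Douglas, s_gold equals capital's share: s_gold = 0.41.
Maximizing c = f(k) − (n+δ)·k gives f'(k) = n+δ, i.e. 0.41·k^(0.41−1) = 0.15, so k_gold = (0.41/0.15)^(1/0.59) ≈ 5.4974.
y_gold = 5.4974^0.41 ≈ 2.0112; c_gold = (1−0.41)·y_gold ≈ 1.1866.

(a) s_gold = 0.410; (b) c_gold ≈ 1.187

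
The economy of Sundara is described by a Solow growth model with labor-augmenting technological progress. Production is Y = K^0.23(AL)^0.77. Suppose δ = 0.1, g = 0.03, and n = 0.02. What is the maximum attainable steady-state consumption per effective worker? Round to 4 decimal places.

Break-even investment rate: n + g + δ = 0.02 + 0.03 + 0.1 = 0.15.
At the golden rule the marginal product of capital equals n+g+δ: 0.23·k^(0.23−1) = 0.15. Solving, k_gold = (0.23/0.15)^(1/0.77) ≈ 1.7422.
y_gold = 1.7422^0.23 ≈ 1.1362.
c_gold = y_gold − (n+g+δ)·k_gold = 1.1362 − 0.15·1.7422 ≈ 0.8749.

c_gold ≈ 0.8749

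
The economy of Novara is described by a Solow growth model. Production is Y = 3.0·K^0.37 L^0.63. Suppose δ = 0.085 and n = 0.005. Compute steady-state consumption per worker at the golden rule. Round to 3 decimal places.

c_gold ≈ 8.265

n + δ = 0.005 + 0.085 = 0.09.
Setting f'(k) = n+δ gives 0.37·3.0·k^(0.37−1) = 0.09, hence k_gold = (0.37·3.0/0.09)^(1/0.63) ≈ 53.9354.
y_gold = 3.0·53.9354^0.37 ≈ 13.1194.
c_gold = y_gold − (n+δ)·k_gold = 13.1194 − 0.09·53.9354 ≈ 8.2652.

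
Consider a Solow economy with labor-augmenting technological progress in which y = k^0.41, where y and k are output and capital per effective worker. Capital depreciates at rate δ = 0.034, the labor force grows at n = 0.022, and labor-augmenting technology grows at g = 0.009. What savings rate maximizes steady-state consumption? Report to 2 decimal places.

n + g + δ = 0.022 + 0.009 + 0.034 = 0.065.
At the golden rule MPK = n+g+δ, and in any Cobb-Douglas steady state s = (n+g+δ)·k/y = MPK·k/y = capital's share 0.41.

s_gold = 0.41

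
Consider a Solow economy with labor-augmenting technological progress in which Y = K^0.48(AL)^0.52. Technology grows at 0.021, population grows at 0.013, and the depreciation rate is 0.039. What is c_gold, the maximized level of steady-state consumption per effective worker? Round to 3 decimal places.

c_gold ≈ 2.958

Break-even investment rate: n + g + δ = 0.013 + 0.021 + 0.039 = 0.073.
Setting f'(k) = n+g+δ gives 0.48·k^(0.48−1) = 0.073, hence k_gold = (0.48/0.073)^(1/0.52) ≈ 37.4042.
y_gold = 37.4042^0.48 ≈ 5.6885.
c_gold = y_gold − (n+g+δ)·k_gold = 5.6885 − 0.073·37.4042 ≈ 2.9580.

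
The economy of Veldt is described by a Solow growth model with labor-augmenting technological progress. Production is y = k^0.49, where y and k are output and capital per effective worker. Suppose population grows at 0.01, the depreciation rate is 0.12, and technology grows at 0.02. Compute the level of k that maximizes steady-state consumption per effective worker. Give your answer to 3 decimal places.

Break-even investment rate: n + g + δ = 0.01 + 0.02 + 0.12 = 0.15.
Golden rule sets MPK = n+g+δ: 0.49·k^(0.49−1) = 0.15, so k_gold = (0.49/0.15)^(1/0.51) ≈ 10.1871.

k_gold ≈ 10.187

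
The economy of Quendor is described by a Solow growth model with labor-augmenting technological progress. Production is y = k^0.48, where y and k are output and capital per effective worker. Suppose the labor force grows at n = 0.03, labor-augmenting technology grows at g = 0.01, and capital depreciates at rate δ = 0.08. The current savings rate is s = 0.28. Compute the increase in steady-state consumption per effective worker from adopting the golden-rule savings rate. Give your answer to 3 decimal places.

The effective depreciation rate is n + g + δ = 0.03 + 0.01 + 0.08 = 0.12.
Current steady state (s = 0.28): k* = (0.28/0.12)^(1/0.52) ≈ 5.1009, y* = 5.1009^0.48 ≈ 2.1861, c* = (1−0.28)·2.1861 ≈ 1.5740.
Golden rule sets MPK = n+g+δ: 0.48·k^(0.48−1) = 0.12, so k_gold = (0.48/0.12)^(1/0.52) ≈ 14.3816.
y_gold = 14.3816^0.48 ≈ 3.5954, c_gold = y_gold − 0.12·k_gold ≈ 1.8696.
Gain: Δc = 1.8696 − 1.5740 ≈ 0.2956.

Δc ≈ 0.296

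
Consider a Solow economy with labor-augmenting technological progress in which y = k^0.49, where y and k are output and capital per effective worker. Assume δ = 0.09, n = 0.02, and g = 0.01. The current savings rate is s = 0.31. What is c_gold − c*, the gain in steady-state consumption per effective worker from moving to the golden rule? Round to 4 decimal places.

n + g + δ = 0.02 + 0.01 + 0.09 = 0.12.
Current steady state (s = 0.31): k* = (0.31/0.12)^(1/0.51) ≈ 6.4298, y* = 6.4298^0.49 ≈ 2.4890, c* = (1−0.31)·2.4890 ≈ 1.7174.
Setting f'(k) = n+g+δ gives 0.49·k^(0.49−1) = 0.12, hence k_gold = (0.49/0.12)^(1/0.51) ≈ 15.7786.
y_gold = 15.7786^0.49 ≈ 3.8641, c_gold = y_gold − 0.12·k_gold ≈ 1.9707.
Gain: Δc = 1.9707 − 1.7174 ≈ 0.2533.

Δc ≈ 0.2533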